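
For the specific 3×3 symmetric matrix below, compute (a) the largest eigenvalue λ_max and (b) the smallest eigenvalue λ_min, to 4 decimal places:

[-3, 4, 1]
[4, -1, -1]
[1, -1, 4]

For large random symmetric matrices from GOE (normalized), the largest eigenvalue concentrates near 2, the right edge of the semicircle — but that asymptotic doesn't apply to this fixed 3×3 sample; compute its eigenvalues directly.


Since M is real symmetric, all three eigenvalues are real; they are the roots of det(λI − M) = λ³ − (tr M) λ² + s λ − det M, where s is the sum of the principal 2×2 minors.
tr M = -3 + (-1) + 4 = 0.
s = ((-3)·(-1) − 4²) + ((-3)·4 − 1²) + ((-1)·4 − (-1)²) = -13 + (-13) + (-5) = -31.
det M (expand along row 1) = (-3)·(-5) − 4·17 + 1·(-3) = -56.
Characteristic polynomial: λ³ − 31λ + 56 = 0.
Substitute λ = y + (tr M)/3 = y + 0.000000 to remove the quadratic term: y³ + p·y + q = 0 with p = s − (tr M)²/3 = -31.000000 and q = −2(tr M)³/27 + (tr M)·s/3 − det M = 56.000000.
Three real roots ⇒ use the trigonometric (Viète) form: r = 2√(−p/3) = 6.429101, φ = arccos(3q/(p·r)) = arccos(-0.842941) = 2.573524 rad.
y_k = r·cos(φ/3 − 2πk/3) for k = 0, 1, 2 gives y = 4.205095, 2.109090, -6.314184.
λ_k = y_k + 0.000000 gives λ = 4.2051, 2.1091, -6.3142 (check: the sum is 0.0000 = tr M).

Hence λ_max = 4.2051 and λ_min = -6.3142.


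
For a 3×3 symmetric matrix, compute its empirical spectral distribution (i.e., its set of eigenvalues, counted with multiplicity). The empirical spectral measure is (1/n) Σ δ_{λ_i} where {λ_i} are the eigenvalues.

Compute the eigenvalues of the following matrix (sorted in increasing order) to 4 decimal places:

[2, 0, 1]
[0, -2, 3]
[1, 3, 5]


Since M is real symmetric, all three eigenvalues are real; they are the roots of det(λI − M) = λ³ − (tr M) λ² + s λ − det M, where s is the sum of the principal 2×2 minors.
tr M = 2 + (-2) + 5 = 5.
s = (2·(-2) − 0²) + (2·5 − 1²) + ((-2)·5 − 3²) = -4 + 9 + (-19) = -14.
det M (expand along row 1) = 2·(-19) − 0·(-3) + 1·2 = -36.
Characteristic polynomial: λ³ − 5λ² − 14λ + 36 = 0.
Substitute λ = y + (tr M)/3 = y + 1.666667 to remove the quadratic term: y³ + p·y + q = 0 with p = s − (tr M)²/3 = -22.333333 and q = −2(tr M)³/27 + (tr M)·s/3 − det M = 3.407407.
Three real roots ⇒ use the trigonometric (Viète) form: r = 2√(−p/3) = 5.456902, φ = arccos(3q/(p·r)) = arccos(-0.083878) = 1.654773 rad.
y_k = r·cos(φ/3 − 2πk/3) for k = 0, 1, 2 gives y = 4.647599, 0.152730, -4.800329.
λ_k = y_k + 1.666667 gives λ = 6.3143, 1.8194, -3.1337 (check: the sum is 5.0000 = tr M).

Eigenvalues sorted in increasing order: [-3.1337, 1.8194, 6.3143].


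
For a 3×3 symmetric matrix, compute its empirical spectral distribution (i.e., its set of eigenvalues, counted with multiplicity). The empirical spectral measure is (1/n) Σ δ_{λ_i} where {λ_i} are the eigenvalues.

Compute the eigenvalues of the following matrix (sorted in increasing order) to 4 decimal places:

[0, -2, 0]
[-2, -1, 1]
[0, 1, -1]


Since M is real symmetric, all three eigenvalues are real; they are the roots of det(λI − M) = λ³ − (tr M) λ² + s λ − det M, where s is the sum of the principal 2×2 minors.
tr M = 0 + (-1) + (-1) = -2.
s = (0·(-1) − (-2)²) + (0·(-1) − 0²) + ((-1)·(-1) − 1²) = -4 + 0 + 0 = -4.
det M (expand along row 1) = 0·0 − (-2)·2 + 0·(-2) = 4.
Characteristic polynomial: λ³ + 2λ² − 4λ − 4 = 0.
Substitute λ = y + (tr M)/3 = y − 0.666667 to remove the quadratic term: y³ + p·y + q = 0 with p = s − (tr M)²/3 = -5.333333 and q = −2(tr M)³/27 + (tr M)·s/3 − det M = -0.740741.
Three real roots ⇒ use the trigonometric (Viète) form: r = 2√(−p/3) = 2.666667, φ = arccos(3q/(p·r)) = arccos(0.156250) = 1.413903 rad.
y_k = r·cos(φ/3 − 2πk/3) for k = 0, 1, 2 gives y = 2.375942, -0.139397, -2.236545.
λ_k = y_k − 0.666667 gives λ = 1.7093, -0.8061, -2.9032 (check: the sum is -2.0000 = tr M).

Eigenvalues sorted in increasing order: [-2.9032, -0.8061, 1.7093].


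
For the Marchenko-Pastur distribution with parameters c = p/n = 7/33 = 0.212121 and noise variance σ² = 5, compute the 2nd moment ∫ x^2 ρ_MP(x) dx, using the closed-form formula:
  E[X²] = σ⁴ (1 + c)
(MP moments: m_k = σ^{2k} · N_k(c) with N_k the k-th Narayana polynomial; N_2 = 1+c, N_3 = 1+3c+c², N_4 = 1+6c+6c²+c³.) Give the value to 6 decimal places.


E[X²] = σ⁴ (1 + c) (second MP moment). With σ² = 5 (so σ⁴ = 25) and c = 7/33 = 0.212121: E[X²] = 25 · (1 + 0.212121) = 25 · 1.212121.

So E[X^2] = 30.303030.


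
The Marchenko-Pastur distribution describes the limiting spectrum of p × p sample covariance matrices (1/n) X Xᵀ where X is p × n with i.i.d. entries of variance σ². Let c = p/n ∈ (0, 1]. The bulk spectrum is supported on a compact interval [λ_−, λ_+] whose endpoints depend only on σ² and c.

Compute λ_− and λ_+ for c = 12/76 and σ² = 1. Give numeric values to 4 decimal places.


c = 12/76 = 0.157895; √c = 0.397360.
λ_− = σ² (1 − √c)² = 1 · (1 − 0.397360)² = 1 · (0.602640)² = 0.363175.
λ_+ = σ² (1 + √c)² = 1 · (1 + 0.397360)² = 1 · (1.397360)² = 1.952614.

Rounded to 4 decimal places: λ_− ≈ 0.3632, λ_+ ≈ 1.9526.


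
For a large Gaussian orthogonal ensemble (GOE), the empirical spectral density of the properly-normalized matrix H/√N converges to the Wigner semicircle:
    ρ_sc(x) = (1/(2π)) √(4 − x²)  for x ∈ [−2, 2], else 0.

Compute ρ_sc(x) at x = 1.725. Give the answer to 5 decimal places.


ρ_sc(x) = (1/(2π)) √(4 − x²). With x = 1.725:
  4 − x² = 4 − (1.725)² = 4 − 2.975625 = 1.024375.
  √(4 − x²) = 1.012114.
  1/(2π) = 0.159155.
  ρ_sc(1.725) = 0.159155 · 1.012114 = 0.161083.

Rounded to 5 decimal places: ρ_sc(1.725) ≈ 0.16108.


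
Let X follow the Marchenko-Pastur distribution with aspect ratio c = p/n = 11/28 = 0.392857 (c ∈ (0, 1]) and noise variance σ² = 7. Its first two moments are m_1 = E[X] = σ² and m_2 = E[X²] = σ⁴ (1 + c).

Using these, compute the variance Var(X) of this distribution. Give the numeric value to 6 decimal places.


m_1 = E[X] = σ² = 7, so m_1² = 49.
m_2 = E[X²] = σ⁴ (1 + c) = 49 · (1 + 0.392857) = 49 · 1.392857 = 68.250000.
(Note m_2 − m_1² simplifies to c · σ⁴ = 0.392857 · 49.)

Var(X) = m_2 − m_1² = 68.250000 − 49 = 19.250000.


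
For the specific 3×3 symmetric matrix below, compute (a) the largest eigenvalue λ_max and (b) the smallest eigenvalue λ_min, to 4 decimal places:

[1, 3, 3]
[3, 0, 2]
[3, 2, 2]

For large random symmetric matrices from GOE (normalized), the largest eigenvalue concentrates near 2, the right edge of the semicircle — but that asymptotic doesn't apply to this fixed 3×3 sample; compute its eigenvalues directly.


Since M is real symmetric, all three eigenvalues are real; they are the roots of det(λI − M) = λ³ − (tr M) λ² + s λ − det M, where s is the sum of the principal 2×2 minors.
tr M = 1 + 0 + 2 = 3.
s = (1·0 − 3²) + (1·2 − 3²) + (0·2 − 2²) = -9 + (-7) + (-4) = -20.
det M (expand along row 1) = 1·(-4) − 3·0 + 3·6 = 14.
Characteristic polynomial: λ³ − 3λ² − 20λ − 14 = 0.
Substitute λ = y + (tr M)/3 = y + 1.000000 to remove the quadratic term: y³ + p·y + q = 0 with p = s − (tr M)²/3 = -23.000000 and q = −2(tr M)³/27 + (tr M)·s/3 − det M = -36.000000.
Three real roots ⇒ use the trigonometric (Viète) form: r = 2√(−p/3) = 5.537749, φ = arccos(3q/(p·r)) = arccos(0.847935) = 0.558718 rad.
y_k = r·cos(φ/3 − 2πk/3) for k = 0, 1, 2 gives y = 5.441988, -1.832975, -3.609013.
λ_k = y_k + 1.000000 gives λ = 6.4420, -0.8330, -2.6090 (check: the sum is 3.0000 = tr M).

Hence λ_max = 6.4420 and λ_min = -2.6090.


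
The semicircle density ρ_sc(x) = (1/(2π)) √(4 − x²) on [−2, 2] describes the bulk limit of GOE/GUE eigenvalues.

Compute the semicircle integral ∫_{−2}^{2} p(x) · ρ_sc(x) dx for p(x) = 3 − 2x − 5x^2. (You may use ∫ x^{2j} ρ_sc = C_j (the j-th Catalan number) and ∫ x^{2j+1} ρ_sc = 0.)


Write p(x) = Σ a_i x^i, split into monomials and integrate each against ρ_sc separately.
Using ∫ x^{2j} ρ_sc = C_j = (1/(j+1)) C(2j, j) (Catalan numbers) and ∫ x^{2j+1} ρ_sc = 0 (odd monomials vanish by symmetry):
  i = 0 (even): a_0 · C_{0} = 3 · 1 = 3
  i = 1 (odd): ∫ x^1 ρ_sc = 0 (vanishes)
  i = 2 (even): a_2 · C_{1} = -5 · 1 = -5

Summing the contributions: ∫_{−2}^{2} p(x) ρ_sc(x) dx = 3 + (-5) = -2.


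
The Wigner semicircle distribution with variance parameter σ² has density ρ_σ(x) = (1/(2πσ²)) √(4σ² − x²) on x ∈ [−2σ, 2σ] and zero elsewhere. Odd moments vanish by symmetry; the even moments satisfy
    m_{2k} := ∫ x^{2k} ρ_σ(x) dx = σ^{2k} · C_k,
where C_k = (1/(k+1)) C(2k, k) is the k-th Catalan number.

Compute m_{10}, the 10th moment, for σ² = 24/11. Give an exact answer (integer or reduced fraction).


By the scaled semicircle moment identity, m_{2k} = σ^{2k} · C_k with k = 5.
C_5 = (1/(k+1)) · C(2k, k) = (1/6) · C(10, 5) = (1/6) · 252 = 42.
σ^{2k} = (σ²)^k = (24/11)^5 = 7962624/161051.

Therefore m_{10} = σ^{10} · C_5 = (7962624/161051) · 42 = 334430208/161051.


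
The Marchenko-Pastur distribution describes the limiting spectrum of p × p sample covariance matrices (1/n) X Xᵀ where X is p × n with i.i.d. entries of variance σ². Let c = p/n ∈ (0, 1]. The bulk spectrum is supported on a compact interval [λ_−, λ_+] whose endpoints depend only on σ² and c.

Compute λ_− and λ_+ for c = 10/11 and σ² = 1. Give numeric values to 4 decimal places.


c = 10/11 = 0.909091; √c = 0.953463.
λ_− = σ² (1 − √c)² = 1 · (1 − 0.953463)² = 1 · (0.046537)² = 0.002166.
λ_+ = σ² (1 + √c)² = 1 · (1 + 0.953463)² = 1 · (1.953463)² = 3.816016.

Rounded to 4 decimal places: λ_− ≈ 0.0022, λ_+ ≈ 3.8160.


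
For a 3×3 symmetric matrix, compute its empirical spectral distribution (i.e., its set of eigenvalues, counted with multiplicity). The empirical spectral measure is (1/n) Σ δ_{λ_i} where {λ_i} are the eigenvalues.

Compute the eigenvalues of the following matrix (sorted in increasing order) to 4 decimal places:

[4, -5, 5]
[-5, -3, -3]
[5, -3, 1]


Since M is real symmetric, all three eigenvalues are real; they are the roots of det(λI − M) = λ³ − (tr M) λ² + s λ − det M, where s is the sum of the principal 2×2 minors.
tr M = 4 + (-3) + 1 = 2.
s = (4·(-3) − (-5)²) + (4·1 − 5²) + ((-3)·1 − (-3)²) = -37 + (-21) + (-12) = -70.
det M (expand along row 1) = 4·(-12) − (-5)·10 + 5·30 = 152.
Characteristic polynomial: λ³ − 2λ² − 70λ − 152 = 0.
Substitute λ = y + (tr M)/3 = y + 0.666667 to remove the quadratic term: y³ + p·y + q = 0 with p = s − (tr M)²/3 = -71.333333 and q = −2(tr M)³/27 + (tr M)·s/3 − det M = -199.259259.
Three real roots ⇒ use the trigonometric (Viète) form: r = 2√(−p/3) = 9.752493, φ = arccos(3q/(p·r)) = arccos(0.859274) = 0.536948 rad.
y_k = r·cos(φ/3 − 2πk/3) for k = 0, 1, 2 gives y = 9.596700, -3.294737, -6.301962.
λ_k = y_k + 0.666667 gives λ = 10.2634, -2.6281, -5.6353 (check: the sum is 2.0000 = tr M).

Eigenvalues sorted in increasing order: [-5.6353, -2.6281, 10.2634].


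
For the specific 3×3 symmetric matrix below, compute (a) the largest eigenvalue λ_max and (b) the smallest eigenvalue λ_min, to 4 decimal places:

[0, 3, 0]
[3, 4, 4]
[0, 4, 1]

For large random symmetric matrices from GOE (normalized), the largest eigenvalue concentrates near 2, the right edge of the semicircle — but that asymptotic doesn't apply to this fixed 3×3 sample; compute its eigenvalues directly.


Since M is real symmetric, all three eigenvalues are real; they are the roots of det(λI − M) = λ³ − (tr M) λ² + s λ − det M, where s is the sum of the principal 2×2 minors.
tr M = 0 + 4 + 1 = 5.
s = (0·4 − 3²) + (0·1 − 0²) + (4·1 − 4²) = -9 + 0 + (-12) = -21.
det M (expand along row 1) = 0·(-12) − 3·3 + 0·12 = -9.
Characteristic polynomial: λ³ − 5λ² − 21λ + 9 = 0.
Substitute λ = y + (tr M)/3 = y + 1.666667 to remove the quadratic term: y³ + p·y + q = 0 with p = s − (tr M)²/3 = -29.333333 and q = −2(tr M)³/27 + (tr M)·s/3 − det M = -35.259259.
Three real roots ⇒ use the trigonometric (Viète) form: r = 2√(−p/3) = 6.253888, φ = arccos(3q/(p·r)) = arccos(0.576611) = 0.956222 rad.
y_k = r·cos(φ/3 − 2πk/3) for k = 0, 1, 2 gives y = 5.938885, -1.272218, -4.666667.
λ_k = y_k + 1.666667 gives λ = 7.6056, 0.3944, -3.0000 (check: the sum is 5.0000 = tr M).

Hence λ_max = 7.6056 and λ_min = -3.0000.


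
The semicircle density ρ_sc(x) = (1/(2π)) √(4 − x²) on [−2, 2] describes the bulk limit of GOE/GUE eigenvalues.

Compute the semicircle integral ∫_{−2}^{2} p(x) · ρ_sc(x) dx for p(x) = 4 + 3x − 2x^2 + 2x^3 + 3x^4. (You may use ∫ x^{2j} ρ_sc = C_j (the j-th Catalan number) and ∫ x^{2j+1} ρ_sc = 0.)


Write p(x) = Σ a_i x^i, split into monomials and integrate each against ρ_sc separately.
Using ∫ x^{2j} ρ_sc = C_j = (1/(j+1)) C(2j, j) (Catalan numbers) and ∫ x^{2j+1} ρ_sc = 0 (odd monomials vanish by symmetry):
  i = 0 (even): a_0 · C_{0} = 4 · 1 = 4
  i = 1 (odd): ∫ x^1 ρ_sc = 0 (vanishes)
  i = 2 (even): a_2 · C_{1} = -2 · 1 = -2
  i = 3 (odd): ∫ x^3 ρ_sc = 0 (vanishes)
  i = 4 (even): a_4 · C_{2} = 3 · 2 = 6

Summing the contributions: ∫_{−2}^{2} p(x) ρ_sc(x) dx = 4 + (-2) + 6 = 8.


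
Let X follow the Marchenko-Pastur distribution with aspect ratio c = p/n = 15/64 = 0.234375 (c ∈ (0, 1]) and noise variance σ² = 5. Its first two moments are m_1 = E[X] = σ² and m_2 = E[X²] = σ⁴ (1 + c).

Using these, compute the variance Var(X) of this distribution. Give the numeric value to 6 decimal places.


m_1 = E[X] = σ² = 5, so m_1² = 25.
m_2 = E[X²] = σ⁴ (1 + c) = 25 · (1 + 0.234375) = 25 · 1.234375 = 30.859375.
(Note m_2 − m_1² simplifies to c · σ⁴ = 0.234375 · 25.)

Var(X) = m_2 − m_1² = 30.859375 − 25 = 5.859375.


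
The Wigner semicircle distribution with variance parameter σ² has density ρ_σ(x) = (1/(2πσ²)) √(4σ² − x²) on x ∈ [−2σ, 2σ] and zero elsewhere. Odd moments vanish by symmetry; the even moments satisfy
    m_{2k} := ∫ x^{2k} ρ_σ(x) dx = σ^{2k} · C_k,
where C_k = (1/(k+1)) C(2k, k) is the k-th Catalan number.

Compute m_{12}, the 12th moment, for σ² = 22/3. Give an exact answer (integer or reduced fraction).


By the scaled semicircle moment identity, m_{2k} = σ^{2k} · C_k with k = 6.
C_6 = (1/(k+1)) · C(2k, k) = (1/7) · C(12, 6) = (1/7) · 924 = 132.
σ^{2k} = (σ²)^k = (22/3)^6 = 113379904/729.

Therefore m_{12} = σ^{12} · C_6 = (113379904/729) · 132 = 4988715776/243.


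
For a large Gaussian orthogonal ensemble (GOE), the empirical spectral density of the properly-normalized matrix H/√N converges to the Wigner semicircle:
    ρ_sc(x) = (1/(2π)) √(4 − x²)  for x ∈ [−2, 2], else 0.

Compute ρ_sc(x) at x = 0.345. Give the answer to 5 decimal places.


ρ_sc(x) = (1/(2π)) √(4 − x²). With x = 0.345:
  4 − x² = 4 − (0.345)² = 4 − 0.119025 = 3.880975.
  √(4 − x²) = 1.970019.
  1/(2π) = 0.159155.
  ρ_sc(0.345) = 0.159155 · 1.970019 = 0.313538.

Rounded to 5 decimal places: ρ_sc(0.345) ≈ 0.31354.


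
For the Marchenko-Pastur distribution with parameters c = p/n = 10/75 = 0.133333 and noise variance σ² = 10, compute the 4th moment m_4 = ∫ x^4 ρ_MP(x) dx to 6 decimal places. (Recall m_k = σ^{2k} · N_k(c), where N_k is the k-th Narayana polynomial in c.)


E[X⁴] = σ⁸ (1 + 6c + 6c² + c³) (fourth MP moment). With σ² = 10 (so σ⁸ = 10000) and c = 10/75 = 0.133333: E[X⁴] = 10000 · (1 + 6·0.133333 + 6·(0.133333)² + (0.133333)³) = 10000 · 1.909037.

So E[X^4] = 19090.370370.


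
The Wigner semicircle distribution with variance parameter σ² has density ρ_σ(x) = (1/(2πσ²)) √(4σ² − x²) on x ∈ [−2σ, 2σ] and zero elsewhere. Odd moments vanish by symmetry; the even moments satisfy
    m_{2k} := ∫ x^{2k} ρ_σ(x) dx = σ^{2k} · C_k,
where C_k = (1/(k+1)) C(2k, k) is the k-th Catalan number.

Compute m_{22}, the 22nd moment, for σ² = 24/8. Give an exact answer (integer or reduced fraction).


By the scaled semicircle moment identity, m_{2k} = σ^{2k} · C_k with k = 11.
C_11 = (1/(k+1)) · C(2k, k) = (1/12) · C(22, 11) = (1/12) · 705432 = 58786.
σ^{2k} = (σ²)^k = (24/8)^11 = 177147.

Therefore m_{22} = σ^{22} · C_11 = 177147 · 58786 = 10413763542.


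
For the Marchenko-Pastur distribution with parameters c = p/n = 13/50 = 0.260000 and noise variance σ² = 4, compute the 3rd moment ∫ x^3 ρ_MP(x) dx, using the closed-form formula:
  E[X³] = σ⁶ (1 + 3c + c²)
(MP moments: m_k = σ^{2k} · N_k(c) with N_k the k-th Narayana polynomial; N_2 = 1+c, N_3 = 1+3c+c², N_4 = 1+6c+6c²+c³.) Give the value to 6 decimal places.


E[X³] = σ⁶ (1 + 3c + c²) (third MP moment). With σ² = 4 (so σ⁶ = 64) and c = 13/50 = 0.260000: E[X³] = 64 · (1 + 3·0.260000 + (0.260000)²) = 64 · 1.847600.

So E[X^3] = 118.246400.


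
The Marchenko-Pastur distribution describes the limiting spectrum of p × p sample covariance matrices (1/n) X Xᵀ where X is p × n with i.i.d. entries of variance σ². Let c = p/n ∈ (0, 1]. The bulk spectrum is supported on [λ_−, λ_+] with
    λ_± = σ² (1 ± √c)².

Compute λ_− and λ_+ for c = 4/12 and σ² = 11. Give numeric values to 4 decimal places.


c = 4/12 = 0.333333; √c = 0.577350.
λ_− = σ² (1 − √c)² = 11 · (1 − 0.577350)² = 11 · (0.422650)² = 1.964961.
λ_+ = σ² (1 + √c)² = 11 · (1 + 0.577350)² = 11 · (1.577350)² = 27.368373.

Rounded to 4 decimal places: λ_− ≈ 1.9650, λ_+ ≈ 27.3684.


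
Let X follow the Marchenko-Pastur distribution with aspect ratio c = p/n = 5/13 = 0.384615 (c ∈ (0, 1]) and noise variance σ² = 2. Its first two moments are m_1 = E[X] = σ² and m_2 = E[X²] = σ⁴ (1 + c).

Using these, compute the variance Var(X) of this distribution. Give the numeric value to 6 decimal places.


m_1 = E[X] = σ² = 2, so m_1² = 4.
m_2 = E[X²] = σ⁴ (1 + c) = 4 · (1 + 0.384615) = 4 · 1.384615 = 5.538462.
(Note m_2 − m_1² simplifies to c · σ⁴ = 0.384615 · 4.)

Var(X) = m_2 − m_1² = 5.538462 − 4 = 1.538462.


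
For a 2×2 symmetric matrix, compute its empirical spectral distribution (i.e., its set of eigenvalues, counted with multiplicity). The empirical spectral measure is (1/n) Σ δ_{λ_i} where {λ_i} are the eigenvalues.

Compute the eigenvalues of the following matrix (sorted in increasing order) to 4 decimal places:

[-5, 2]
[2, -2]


Since M is real symmetric, both eigenvalues are real; they are the roots of det(λI − M) = λ² − (tr M) λ + det M.
tr M = -5 + (-2) = -7.
det M = (-5)·(-2) − 2² = 10 − 4 = 6.
Characteristic polynomial: λ² + 7λ + 6 = 0.
Discriminant Δ = (tr M)² − 4·det M = 49 − 24 = 25; √Δ = 5.000000.
λ = (tr M ± √Δ)/2 = (-7 ± 5.000000)/2, giving (tr M − √Δ)/2 = -6.0000 and (tr M + √Δ)/2 = -1.0000.

Eigenvalues sorted in increasing order: [-6.0000, -1.0000].


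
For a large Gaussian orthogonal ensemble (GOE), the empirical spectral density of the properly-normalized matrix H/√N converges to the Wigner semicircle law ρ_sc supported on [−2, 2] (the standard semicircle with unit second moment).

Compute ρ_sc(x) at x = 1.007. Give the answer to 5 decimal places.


ρ_sc(x) = (1/(2π)) √(4 − x²). With x = 1.007:
  4 − x² = 4 − (1.007)² = 4 − 1.014049 = 2.985951.
  √(4 − x²) = 1.727990.
  1/(2π) = 0.159155.
  ρ_sc(1.007) = 0.159155 · 1.727990 = 0.275018.

Rounded to 5 decimal places: ρ_sc(1.007) ≈ 0.27502.


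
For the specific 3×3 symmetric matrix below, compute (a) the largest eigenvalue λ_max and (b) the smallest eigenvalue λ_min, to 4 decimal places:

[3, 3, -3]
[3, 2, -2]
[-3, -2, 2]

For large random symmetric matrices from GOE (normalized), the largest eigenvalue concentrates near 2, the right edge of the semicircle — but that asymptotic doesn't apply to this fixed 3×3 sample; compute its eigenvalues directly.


Since M is real symmetric, all three eigenvalues are real; they are the roots of det(λI − M) = λ³ − (tr M) λ² + s λ − det M, where s is the sum of the principal 2×2 minors.
tr M = 3 + 2 + 2 = 7.
s = (3·2 − 3²) + (3·2 − (-3)²) + (2·2 − (-2)²) = -3 + (-3) + 0 = -6.
det M (expand along row 1) = 3·0 − 3·0 + (-3)·0 = 0.
Characteristic polynomial: λ³ − 7λ² − 6λ = 0.
Substitute λ = y + (tr M)/3 = y + 2.333333 to remove the quadratic term: y³ + p·y + q = 0 with p = s − (tr M)²/3 = -22.333333 and q = −2(tr M)³/27 + (tr M)·s/3 − det M = -39.407407.
Three real roots ⇒ use the trigonometric (Viète) form: r = 2√(−p/3) = 5.456902, φ = arccos(3q/(p·r)) = arccos(0.970062) = 0.245311 rad.
y_k = r·cos(φ/3 − 2πk/3) for k = 0, 1, 2 gives y = 5.438669, -2.333333, -3.105335.
λ_k = y_k + 2.333333 gives λ = 7.7720, 0.0000, -0.7720 (check: the sum is 7.0000 = tr M).

Hence λ_max = 7.7720 and λ_min = -0.7720.


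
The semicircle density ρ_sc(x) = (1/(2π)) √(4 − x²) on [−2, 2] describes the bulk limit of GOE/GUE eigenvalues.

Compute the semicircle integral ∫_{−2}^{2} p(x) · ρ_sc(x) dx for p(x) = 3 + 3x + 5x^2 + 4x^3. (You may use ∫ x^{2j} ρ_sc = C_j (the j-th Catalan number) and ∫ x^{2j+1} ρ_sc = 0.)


Write p(x) = Σ a_i x^i, split into monomials and integrate each against ρ_sc separately.
Using ∫ x^{2j} ρ_sc = C_j = (1/(j+1)) C(2j, j) (Catalan numbers) and ∫ x^{2j+1} ρ_sc = 0 (odd monomials vanish by symmetry):
  i = 0 (even): a_0 · C_{0} = 3 · 1 = 3
  i = 1 (odd): ∫ x^1 ρ_sc = 0 (vanishes)
  i = 2 (even): a_2 · C_{1} = 5 · 1 = 5
  i = 3 (odd): ∫ x^3 ρ_sc = 0 (vanishes)

Summing the contributions: ∫_{−2}^{2} p(x) ρ_sc(x) dx = 3 + 5 = 8.


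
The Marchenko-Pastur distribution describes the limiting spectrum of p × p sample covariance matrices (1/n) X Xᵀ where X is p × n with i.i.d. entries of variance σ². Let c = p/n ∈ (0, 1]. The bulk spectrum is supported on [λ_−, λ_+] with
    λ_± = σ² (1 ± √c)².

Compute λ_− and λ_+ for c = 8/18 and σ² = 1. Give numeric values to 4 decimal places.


c = 8/18 = 0.444444; √c = 0.666667.
λ_− = σ² (1 − √c)² = 1 · (1 − 0.666667)² = 1 · (0.333333)² = 0.111111.
λ_+ = σ² (1 + √c)² = 1 · (1 + 0.666667)² = 1 · (1.666667)² = 2.777778.

Rounded to 4 decimal places: λ_− ≈ 0.1111, λ_+ ≈ 2.7778.


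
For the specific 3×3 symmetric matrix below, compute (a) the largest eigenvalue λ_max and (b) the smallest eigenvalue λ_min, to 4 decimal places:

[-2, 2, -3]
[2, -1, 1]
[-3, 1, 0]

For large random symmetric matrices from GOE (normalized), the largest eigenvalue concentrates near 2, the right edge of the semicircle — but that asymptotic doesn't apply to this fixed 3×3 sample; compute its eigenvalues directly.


Since M is real symmetric, all three eigenvalues are real; they are the roots of det(λI − M) = λ³ − (tr M) λ² + s λ − det M, where s is the sum of the principal 2×2 minors.
tr M = -2 + (-1) + 0 = -3.
s = ((-2)·(-1) − 2²) + ((-2)·0 − (-3)²) + ((-1)·0 − 1²) = -2 + (-9) + (-1) = -12.
det M (expand along row 1) = (-2)·(-1) − 2·3 + (-3)·(-1) = -1.
Characteristic polynomial: λ³ + 3λ² − 12λ + 1 = 0.
Substitute λ = y + (tr M)/3 = y − 1.000000 to remove the quadratic term: y³ + p·y + q = 0 with p = s − (tr M)²/3 = -15.000000 and q = −2(tr M)³/27 + (tr M)·s/3 − det M = 15.000000.
Three real roots ⇒ use the trigonometric (Viète) form: r = 2√(−p/3) = 4.472136, φ = arccos(3q/(p·r)) = arccos(-0.670820) = 2.306111 rad.
y_k = r·cos(φ/3 − 2πk/3) for k = 0, 1, 2 gives y = 3.214627, 1.085200, -4.299827.
λ_k = y_k − 1.000000 gives λ = 2.2146, 0.0852, -5.2998 (check: the sum is -3.0000 = tr M).

Hence λ_max = 2.2146 and λ_min = -5.2998.


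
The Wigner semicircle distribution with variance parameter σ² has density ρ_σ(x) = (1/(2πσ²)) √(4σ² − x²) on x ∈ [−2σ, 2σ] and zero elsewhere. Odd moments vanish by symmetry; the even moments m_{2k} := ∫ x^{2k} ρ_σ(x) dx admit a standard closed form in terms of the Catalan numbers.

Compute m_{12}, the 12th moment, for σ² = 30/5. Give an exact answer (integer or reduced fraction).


By the scaled semicircle moment identity, m_{2k} = σ^{2k} · C_k with k = 6.
C_6 = (1/(k+1)) · C(2k, k) = (1/7) · C(12, 6) = (1/7) · 924 = 132.
σ^{2k} = (σ²)^k = (30/5)^6 = 46656.

Therefore m_{12} = σ^{12} · C_6 = 46656 · 132 = 6158592.


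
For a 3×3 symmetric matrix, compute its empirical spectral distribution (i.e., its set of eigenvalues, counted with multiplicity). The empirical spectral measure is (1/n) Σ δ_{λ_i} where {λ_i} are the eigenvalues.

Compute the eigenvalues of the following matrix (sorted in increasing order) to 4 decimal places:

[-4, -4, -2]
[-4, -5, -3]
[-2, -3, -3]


Since M is real symmetric, all three eigenvalues are real; they are the roots of det(λI − M) = λ³ − (tr M) λ² + s λ − det M, where s is the sum of the principal 2×2 minors.
tr M = -4 + (-5) + (-3) = -12.
s = ((-4)·(-5) − (-4)²) + ((-4)·(-3) − (-2)²) + ((-5)·(-3) − (-3)²) = 4 + 8 + 6 = 18.
det M (expand along row 1) = (-4)·6 − (-4)·6 + (-2)·2 = -4.
Characteristic polynomial: λ³ + 12λ² + 18λ + 4 = 0.
Substitute λ = y + (tr M)/3 = y − 4.000000 to remove the quadratic term: y³ + p·y + q = 0 with p = s − (tr M)²/3 = -30.000000 and q = −2(tr M)³/27 + (tr M)·s/3 − det M = 60.000000.
Three real roots ⇒ use the trigonometric (Viète) form: r = 2√(−p/3) = 6.324555, φ = arccos(3q/(p·r)) = arccos(-0.948683) = 2.819842 rad.
y_k = r·cos(φ/3 − 2πk/3) for k = 0, 1, 2 gives y = 3.730416, 2.557800, -6.288216.
λ_k = y_k − 4.000000 gives λ = -0.2696, -1.4422, -10.2882 (check: the sum is -12.0000 = tr M).

Eigenvalues sorted in increasing order: [-10.2882, -1.4422, -0.2696].


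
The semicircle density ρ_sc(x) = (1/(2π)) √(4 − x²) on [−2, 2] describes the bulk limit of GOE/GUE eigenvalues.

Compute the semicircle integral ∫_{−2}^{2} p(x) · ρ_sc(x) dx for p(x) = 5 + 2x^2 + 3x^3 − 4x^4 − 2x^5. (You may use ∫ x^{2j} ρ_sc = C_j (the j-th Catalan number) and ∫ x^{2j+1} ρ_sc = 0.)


Write p(x) = Σ a_i x^i, split into monomials and integrate each against ρ_sc separately.
Using ∫ x^{2j} ρ_sc = C_j = (1/(j+1)) C(2j, j) (Catalan numbers) and ∫ x^{2j+1} ρ_sc = 0 (odd monomials vanish by symmetry):
  i = 0 (even): a_0 · C_{0} = 5 · 1 = 5
  i = 2 (even): a_2 · C_{1} = 2 · 1 = 2
  i = 3 (odd): ∫ x^3 ρ_sc = 0 (vanishes)
  i = 4 (even): a_4 · C_{2} = -4 · 2 = -8
  i = 5 (odd): ∫ x^5 ρ_sc = 0 (vanishes)

Summing the contributions: ∫_{−2}^{2} p(x) ρ_sc(x) dx = 5 + 2 + (-8) = -1.


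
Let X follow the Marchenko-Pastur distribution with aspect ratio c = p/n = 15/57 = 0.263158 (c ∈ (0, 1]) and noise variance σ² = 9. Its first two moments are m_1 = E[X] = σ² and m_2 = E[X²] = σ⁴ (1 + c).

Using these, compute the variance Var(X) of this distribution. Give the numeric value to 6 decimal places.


m_1 = E[X] = σ² = 9, so m_1² = 81.
m_2 = E[X²] = σ⁴ (1 + c) = 81 · (1 + 0.263158) = 81 · 1.263158 = 102.315789.
(Note m_2 − m_1² simplifies to c · σ⁴ = 0.263158 · 81.)

Var(X) = m_2 − m_1² = 102.315789 − 81 = 21.315789.


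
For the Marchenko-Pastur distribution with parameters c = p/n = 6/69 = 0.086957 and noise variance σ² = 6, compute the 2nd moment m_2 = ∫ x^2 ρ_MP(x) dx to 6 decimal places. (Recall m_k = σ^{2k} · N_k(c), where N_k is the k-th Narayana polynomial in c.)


E[X²] = σ⁴ (1 + c) (second MP moment). With σ² = 6 (so σ⁴ = 36) and c = 6/69 = 0.086957: E[X²] = 36 · (1 + 0.086957) = 36 · 1.086957.

So E[X^2] = 39.130435.


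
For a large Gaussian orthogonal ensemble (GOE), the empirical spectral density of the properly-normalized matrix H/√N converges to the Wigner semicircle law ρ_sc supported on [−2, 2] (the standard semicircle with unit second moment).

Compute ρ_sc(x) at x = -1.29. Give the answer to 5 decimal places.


ρ_sc(x) = (1/(2π)) √(4 − x²). With x = -1.29:
  4 − x² = 4 − (-1.29)² = 4 − 1.664100 = 2.335900.
  √(4 − x²) = 1.528365.
  1/(2π) = 0.159155.
  ρ_sc(-1.29) = 0.159155 · 1.528365 = 0.243247.

Rounded to 5 decimal places: ρ_sc(-1.29) ≈ 0.24325.


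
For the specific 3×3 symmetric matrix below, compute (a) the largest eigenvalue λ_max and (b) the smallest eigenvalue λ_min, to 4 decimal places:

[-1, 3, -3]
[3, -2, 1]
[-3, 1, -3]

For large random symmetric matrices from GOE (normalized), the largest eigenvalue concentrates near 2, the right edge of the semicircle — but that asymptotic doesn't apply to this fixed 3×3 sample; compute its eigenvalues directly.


Since M is real symmetric, all three eigenvalues are real; they are the roots of det(λI − M) = λ³ − (tr M) λ² + s λ − det M, where s is the sum of the principal 2×2 minors.
tr M = -1 + (-2) + (-3) = -6.
s = ((-1)·(-2) − 3²) + ((-1)·(-3) − (-3)²) + ((-2)·(-3) − 1²) = -7 + (-6) + 5 = -8.
det M (expand along row 1) = (-1)·5 − 3·(-6) + (-3)·(-3) = 22.
Characteristic polynomial: λ³ + 6λ² − 8λ − 22 = 0.
Substitute λ = y + (tr M)/3 = y − 2.000000 to remove the quadratic term: y³ + p·y + q = 0 with p = s − (tr M)²/3 = -20.000000 and q = −2(tr M)³/27 + (tr M)·s/3 − det M = 10.000000.
Three real roots ⇒ use the trigonometric (Viète) form: r = 2√(−p/3) = 5.163978, φ = arccos(3q/(p·r)) = arccos(-0.290474) = 1.865518 rad.
y_k = r·cos(φ/3 − 2πk/3) for k = 0, 1, 2 gives y = 4.197324, 0.506497, -4.703821.
λ_k = y_k − 2.000000 gives λ = 2.1973, -1.4935, -6.7038 (check: the sum is -6.0000 = tr M).

Hence λ_max = 2.1973 and λ_min = -6.7038.


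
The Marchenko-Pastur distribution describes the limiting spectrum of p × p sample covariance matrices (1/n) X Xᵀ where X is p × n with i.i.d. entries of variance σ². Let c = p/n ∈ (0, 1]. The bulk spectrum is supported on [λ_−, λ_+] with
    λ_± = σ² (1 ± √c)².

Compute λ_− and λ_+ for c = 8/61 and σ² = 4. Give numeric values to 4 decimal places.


c = 8/61 = 0.131148; √c = 0.362143.
λ_− = σ² (1 − √c)² = 4 · (1 − 0.362143)² = 4 · (0.637857)² = 1.627446.
λ_+ = σ² (1 + √c)² = 4 · (1 + 0.362143)² = 4 · (1.362143)² = 7.421734.

Rounded to 4 decimal places: λ_− ≈ 1.6274, λ_+ ≈ 7.4217.


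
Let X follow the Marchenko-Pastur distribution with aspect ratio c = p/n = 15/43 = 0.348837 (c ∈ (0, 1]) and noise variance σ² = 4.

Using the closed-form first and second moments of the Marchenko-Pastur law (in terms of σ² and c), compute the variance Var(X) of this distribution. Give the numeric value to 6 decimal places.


Recall the MP moments m_1 = E[X] = σ² and m_2 = E[X²] = σ⁴ (1 + c).
m_1 = E[X] = σ² = 4, so m_1² = 16.
m_2 = E[X²] = σ⁴ (1 + c) = 16 · (1 + 0.348837) = 16 · 1.348837 = 21.581395.
(Note m_2 − m_1² simplifies to c · σ⁴ = 0.348837 · 16.)

Var(X) = m_2 − m_1² = 21.581395 − 16 = 5.581395.


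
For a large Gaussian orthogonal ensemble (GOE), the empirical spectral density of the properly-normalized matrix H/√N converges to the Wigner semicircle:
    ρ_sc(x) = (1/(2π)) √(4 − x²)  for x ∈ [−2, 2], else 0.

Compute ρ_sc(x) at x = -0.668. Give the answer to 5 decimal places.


ρ_sc(x) = (1/(2π)) √(4 − x²). With x = -0.668:
  4 − x² = 4 − (-0.668)² = 4 − 0.446224 = 3.553776.
  √(4 − x²) = 1.885146.
  1/(2π) = 0.159155.
  ρ_sc(-0.668) = 0.159155 · 1.885146 = 0.300030.

Rounded to 5 decimal places: ρ_sc(-0.668) ≈ 0.30003.


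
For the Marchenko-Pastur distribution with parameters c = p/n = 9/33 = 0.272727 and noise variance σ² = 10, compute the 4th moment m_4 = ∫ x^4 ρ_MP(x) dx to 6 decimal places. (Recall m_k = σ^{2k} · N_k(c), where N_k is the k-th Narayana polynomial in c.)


E[X⁴] = σ⁸ (1 + 6c + 6c² + c³) (fourth MP moment). With σ² = 10 (so σ⁸ = 10000) and c = 9/33 = 0.272727: E[X⁴] = 10000 · (1 + 6·0.272727 + 6·(0.272727)² + (0.272727)³) = 10000 · 3.102930.

So E[X^4] = 31029.301277.


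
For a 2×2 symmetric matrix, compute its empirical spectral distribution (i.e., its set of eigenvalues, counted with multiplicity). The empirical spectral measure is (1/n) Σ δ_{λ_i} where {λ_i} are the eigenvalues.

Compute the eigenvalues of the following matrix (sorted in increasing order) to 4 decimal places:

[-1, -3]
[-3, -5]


Since M is real symmetric, both eigenvalues are real; they are the roots of det(λI − M) = λ² − (tr M) λ + det M.
tr M = -1 + (-5) = -6.
det M = (-1)·(-5) − (-3)² = 5 − 9 = -4.
Characteristic polynomial: λ² + 6λ − 4 = 0.
Discriminant Δ = (tr M)² − 4·det M = 36 − (-16) = 52; √Δ = 7.211103.
λ = (tr M ± √Δ)/2 = (-6 ± 7.211103)/2, giving (tr M − √Δ)/2 = -6.6056 and (tr M + √Δ)/2 = 0.6056.

Eigenvalues sorted in increasing order: [-6.6056, 0.6056].


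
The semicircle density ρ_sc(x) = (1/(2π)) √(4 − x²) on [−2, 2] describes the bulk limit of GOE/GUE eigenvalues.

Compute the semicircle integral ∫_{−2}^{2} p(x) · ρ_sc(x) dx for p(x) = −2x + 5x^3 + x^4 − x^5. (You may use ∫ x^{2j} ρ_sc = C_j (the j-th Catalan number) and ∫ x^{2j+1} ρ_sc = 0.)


Write p(x) = Σ a_i x^i, split into monomials and integrate each against ρ_sc separately.
Using ∫ x^{2j} ρ_sc = C_j = (1/(j+1)) C(2j, j) (Catalan numbers) and ∫ x^{2j+1} ρ_sc = 0 (odd monomials vanish by symmetry):
  i = 1 (odd): ∫ x^1 ρ_sc = 0 (vanishes)
  i = 3 (odd): ∫ x^3 ρ_sc = 0 (vanishes)
  i = 4 (even): a_4 · C_{2} = 1 · 2 = 2
  i = 5 (odd): ∫ x^5 ρ_sc = 0 (vanishes)

Summing the contributions: ∫_{−2}^{2} p(x) ρ_sc(x) dx = 2.


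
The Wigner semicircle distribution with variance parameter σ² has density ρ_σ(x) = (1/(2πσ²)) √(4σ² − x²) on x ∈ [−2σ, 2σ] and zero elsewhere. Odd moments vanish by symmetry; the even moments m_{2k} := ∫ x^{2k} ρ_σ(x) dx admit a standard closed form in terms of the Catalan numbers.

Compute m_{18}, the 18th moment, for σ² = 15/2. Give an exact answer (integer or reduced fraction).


By the scaled semicircle moment identity, m_{2k} = σ^{2k} · C_k with k = 9.
C_9 = (1/(k+1)) · C(2k, k) = (1/10) · C(18, 9) = (1/10) · 48620 = 4862.
σ^{2k} = (σ²)^k = (15/2)^9 = 38443359375/512.

Therefore m_{18} = σ^{18} · C_9 = (38443359375/512) · 4862 = 93455806640625/256.


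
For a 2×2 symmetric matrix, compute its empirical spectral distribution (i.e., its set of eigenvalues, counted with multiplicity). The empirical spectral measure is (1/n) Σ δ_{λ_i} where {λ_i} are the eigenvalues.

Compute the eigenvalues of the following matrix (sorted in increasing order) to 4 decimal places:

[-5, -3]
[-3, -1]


Since M is real symmetric, both eigenvalues are real; they are the roots of det(λI − M) = λ² − (tr M) λ + det M.
tr M = -5 + (-1) = -6.
det M = (-5)·(-1) − (-3)² = 5 − 9 = -4.
Characteristic polynomial: λ² + 6λ − 4 = 0.
Discriminant Δ = (tr M)² − 4·det M = 36 − (-16) = 52; √Δ = 7.211103.
λ = (tr M ± √Δ)/2 = (-6 ± 7.211103)/2, giving (tr M − √Δ)/2 = -6.6056 and (tr M + √Δ)/2 = 0.6056.

Eigenvalues sorted in increasing order: [-6.6056, 0.6056].


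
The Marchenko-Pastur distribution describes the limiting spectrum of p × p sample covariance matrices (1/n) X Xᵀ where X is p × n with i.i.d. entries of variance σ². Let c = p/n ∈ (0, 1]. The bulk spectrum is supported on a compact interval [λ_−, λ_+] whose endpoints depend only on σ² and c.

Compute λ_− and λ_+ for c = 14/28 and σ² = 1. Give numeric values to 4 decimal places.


c = 14/28 = 0.500000; √c = 0.707107.
λ_− = σ² (1 − √c)² = 1 · (1 − 0.707107)² = 1 · (0.292893)² = 0.085786.
λ_+ = σ² (1 + √c)² = 1 · (1 + 0.707107)² = 1 · (1.707107)² = 2.914214.

Rounded to 4 decimal places: λ_− ≈ 0.0858, λ_+ ≈ 2.9142.


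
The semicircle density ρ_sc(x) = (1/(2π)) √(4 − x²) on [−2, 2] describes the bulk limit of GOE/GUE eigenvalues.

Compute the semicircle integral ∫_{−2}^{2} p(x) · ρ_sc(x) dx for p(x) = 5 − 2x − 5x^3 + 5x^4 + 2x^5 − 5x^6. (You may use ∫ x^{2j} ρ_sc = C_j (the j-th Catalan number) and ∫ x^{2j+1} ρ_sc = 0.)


Write p(x) = Σ a_i x^i, split into monomials and integrate each against ρ_sc separately.
Using ∫ x^{2j} ρ_sc = C_j = (1/(j+1)) C(2j, j) (Catalan numbers) and ∫ x^{2j+1} ρ_sc = 0 (odd monomials vanish by symmetry):
  i = 0 (even): a_0 · C_{0} = 5 · 1 = 5
  i = 1 (odd): ∫ x^1 ρ_sc = 0 (vanishes)
  i = 3 (odd): ∫ x^3 ρ_sc = 0 (vanishes)
  i = 4 (even): a_4 · C_{2} = 5 · 2 = 10
  i = 5 (odd): ∫ x^5 ρ_sc = 0 (vanishes)
  i = 6 (even): a_6 · C_{3} = -5 · 5 = -25

Summing the contributions: ∫_{−2}^{2} p(x) ρ_sc(x) dx = 5 + 10 + (-25) = -10.


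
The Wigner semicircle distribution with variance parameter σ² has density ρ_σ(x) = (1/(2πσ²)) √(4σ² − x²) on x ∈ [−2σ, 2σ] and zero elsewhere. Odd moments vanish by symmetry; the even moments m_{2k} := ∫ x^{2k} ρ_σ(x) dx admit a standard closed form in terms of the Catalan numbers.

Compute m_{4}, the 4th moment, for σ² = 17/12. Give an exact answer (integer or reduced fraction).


By the scaled semicircle moment identity, m_{2k} = σ^{2k} · C_k with k = 2.
C_2 = (1/(k+1)) · C(2k, k) = (1/3) · C(4, 2) = (1/3) · 6 = 2.
σ^{2k} = (σ²)^k = (17/12)^2 = 289/144.

Therefore m_{4} = σ^{4} · C_2 = (289/144) · 2 = 289/72.


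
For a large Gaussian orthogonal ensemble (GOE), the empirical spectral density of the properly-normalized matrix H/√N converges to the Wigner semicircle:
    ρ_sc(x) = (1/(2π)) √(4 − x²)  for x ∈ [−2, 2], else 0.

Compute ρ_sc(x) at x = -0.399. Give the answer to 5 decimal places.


ρ_sc(x) = (1/(2π)) √(4 − x²). With x = -0.399:
  4 − x² = 4 − (-0.399)² = 4 − 0.159201 = 3.840799.
  √(4 − x²) = 1.959796.
  1/(2π) = 0.159155.
  ρ_sc(-0.399) = 0.159155 · 1.959796 = 0.311911.

Rounded to 5 decimal places: ρ_sc(-0.399) ≈ 0.31191.


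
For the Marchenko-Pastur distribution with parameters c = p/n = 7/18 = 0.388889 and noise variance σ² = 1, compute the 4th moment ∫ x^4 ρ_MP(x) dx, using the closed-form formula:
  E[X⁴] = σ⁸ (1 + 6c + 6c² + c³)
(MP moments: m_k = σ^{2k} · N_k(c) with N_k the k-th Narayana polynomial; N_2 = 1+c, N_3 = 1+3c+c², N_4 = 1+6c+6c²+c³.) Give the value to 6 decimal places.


E[X⁴] = σ⁸ (1 + 6c + 6c² + c³) (fourth MP moment). With σ² = 1 (so σ⁸ = 1) and c = 7/18 = 0.388889: E[X⁴] = 1 · (1 + 6·0.388889 + 6·(0.388889)² + (0.388889)³) = 1 · 4.299554.

So E[X^4] = 4.299554.


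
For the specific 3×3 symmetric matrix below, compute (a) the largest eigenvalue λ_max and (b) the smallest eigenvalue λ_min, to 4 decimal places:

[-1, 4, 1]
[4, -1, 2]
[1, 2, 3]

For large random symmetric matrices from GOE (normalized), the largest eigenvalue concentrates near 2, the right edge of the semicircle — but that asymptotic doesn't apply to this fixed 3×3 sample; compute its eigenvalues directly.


Since M is real symmetric, all three eigenvalues are real; they are the roots of det(λI − M) = λ³ − (tr M) λ² + s λ − det M, where s is the sum of the principal 2×2 minors.
tr M = -1 + (-1) + 3 = 1.
s = ((-1)·(-1) − 4²) + ((-1)·3 − 1²) + ((-1)·3 − 2²) = -15 + (-4) + (-7) = -26.
det M (expand along row 1) = (-1)·(-7) − 4·10 + 1·9 = -24.
Characteristic polynomial: λ³ − λ² − 26λ + 24 = 0.
Substitute λ = y + (tr M)/3 = y + 0.333333 to remove the quadratic term: y³ + p·y + q = 0 with p = s − (tr M)²/3 = -26.333333 and q = −2(tr M)³/27 + (tr M)·s/3 − det M = 15.259259.
Three real roots ⇒ use the trigonometric (Viète) form: r = 2√(−p/3) = 5.925463, φ = arccos(3q/(p·r)) = arccos(-0.293377) = 1.868554 rad.
y_k = r·cos(φ/3 − 2πk/3) for k = 0, 1, 2 gives y = 4.812770, 0.587152, -5.399922.
λ_k = y_k + 0.333333 gives λ = 5.1461, 0.9205, -5.0666 (check: the sum is 1.0000 = tr M).

Hence λ_max = 5.1461 and λ_min = -5.0666.
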